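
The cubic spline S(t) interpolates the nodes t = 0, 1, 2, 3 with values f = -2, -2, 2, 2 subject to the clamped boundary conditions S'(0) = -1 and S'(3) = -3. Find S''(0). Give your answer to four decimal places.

Put m_i = S'' at the i-th knot. Here h = (1, 1, 1) and Δ = (0, 4, 0), so the interior equations h_(i-1)·m_(i-1) + 2(h_(i-1)+h_i)·m_i + h_i·m_(i+1) = 6(Δ_i − Δ_(i-1)) read
  1·m_0 + 4·m_1 + 1·m_2 = 6(Δ_1 - Δ_0) = 24
  1·m_1 + 4·m_2 + 1·m_3 = 6(Δ_2 - Δ_1) = -24
Clamped end conditions give two more equations: 2h_0·m_0 + h_0·m_1 = 6(Δ_0 - S'(0)) = 6 and h_2·m_2 + 2h_2·m_3 = 6(S'(3) - Δ_2) = -18.
Forward elimination and back-substitution give m_0 = -14/15, m_1 = 118/15, m_2 = -98/15, m_3 = -86/15.

-0.9333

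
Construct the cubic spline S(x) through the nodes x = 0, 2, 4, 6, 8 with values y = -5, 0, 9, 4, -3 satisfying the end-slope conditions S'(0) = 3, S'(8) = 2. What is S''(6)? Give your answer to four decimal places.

-1.5714

Write M_i for S''(x_i). With h_i = 2, 2, 2, 2 and divided differences Δ_i = 5/2, 9/2, -5/2, -7/2, the continuity of S' gives the tridiagonal system
  2·M_0 + 8·M_1 + 2·M_2 = 6(Δ_1 - Δ_0) = 12
  2·M_1 + 8·M_2 + 2·M_3 = 6(Δ_2 - Δ_1) = -42
  2·M_2 + 8·M_3 + 2·M_4 = 6(Δ_3 - Δ_2) = -6
Clamped end conditions give two more equations: 2h_0·M_0 + h_0·M_1 = 6(Δ_0 - S'(0)) = -3 and h_3·M_3 + 2h_3·M_4 = 6(S'(8) - Δ_3) = 33.
Solving the tridiagonal system: M_0 = -71/28, M_1 = 25/7, M_2 = -23/4, M_3 = -11/7, M_4 = 253/28.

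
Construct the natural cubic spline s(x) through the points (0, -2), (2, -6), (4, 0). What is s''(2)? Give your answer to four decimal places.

Put M_i = s'' at the i-th knot. Here h = (2, 2) and Δ = (-2, 3), so the interior equations h_(i-1)·M_(i-1) + 2(h_(i-1)+h_i)·M_i + h_i·M_(i+1) = 6(Δ_i − Δ_(i-1)) read
  2·M_0 + 8·M_1 + 2·M_2 = 6(Δ_1 - Δ_0) = 30
Natural end conditions: M_0 = M_2 = 0.
Forward elimination and back-substitution give M_0 = 0, M_1 = 15/4, M_2 = 0.

3.7500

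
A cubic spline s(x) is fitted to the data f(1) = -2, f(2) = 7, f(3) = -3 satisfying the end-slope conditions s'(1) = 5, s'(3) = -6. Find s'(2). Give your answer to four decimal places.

Write m_i for s''(x_i). With h_i = 1, 1 and divided differences Δ_i = 9, -10, the continuity of s' gives the tridiagonal system
  1·m_0 + 4·m_1 + 1·m_2 = 6(Δ_1 - Δ_0) = -114
Clamped end conditions give two more equations: 2h_0·m_0 + h_0·m_1 = 6(Δ_0 - s'(1)) = 24 and h_1·m_1 + 2h_1·m_2 = 6(s'(3) - Δ_1) = 24.
Hence m_0 = 35, m_1 = -46, m_2 = 35.
On [2, 3], s'(x) = b_1 + 2c_1·(x - 2) + 3d_1·(x - 2)² with b_1 = Δ_1 - h_1(2m_1 + m_2)/6 = -1/2, c_1 = m_1/2 = -23, d_1 = (m_2 - m_1)/(6h_1) = 27/2. So s'(2) = -1/2.

-0.5000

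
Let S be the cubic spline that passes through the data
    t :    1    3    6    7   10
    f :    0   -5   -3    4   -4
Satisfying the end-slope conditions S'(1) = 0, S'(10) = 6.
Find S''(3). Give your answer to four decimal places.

Let M_i = S''(x_i). Step sizes h_i = 2, 3, 1, 3; slopes of the chords Δ_i = (y_(i+1) - y_i)/h_i = -5/2, 2/3, 7, -8/3.
  2·M_0 + 10·M_1 + 3·M_2 = 6(Δ_1 - Δ_0) = 19
  3·M_1 + 8·M_2 + 1·M_3 = 6(Δ_2 - Δ_1) = 38
  1·M_2 + 8·M_3 + 3·M_4 = 6(Δ_3 - Δ_2) = -58
Clamped end conditions give two more equations: 2h_0·M_0 + h_0·M_1 = 6(Δ_0 - S'(1)) = -15 and h_3·M_3 + 2h_3·M_4 = 6(S'(10) - Δ_3) = 52.
Solving: M_0 = -4483/1068, M_1 = 239/267, M_2 = 3283/534, M_3 = -3703/267, M_4 = 2777/178.

0.8951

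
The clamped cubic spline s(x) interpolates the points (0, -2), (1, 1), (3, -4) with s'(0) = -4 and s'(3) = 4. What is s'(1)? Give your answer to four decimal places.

Let σ_i = s''(x_i). Step sizes h_i = 1, 2; slopes of the chords Δ_i = (y_(i+1) - y_i)/h_i = 3, -5/2.
  1·σ_0 + 6·σ_1 + 2·σ_2 = 6(Δ_1 - Δ_0) = -33
Clamped end conditions give two more equations: 2h_0·σ_0 + h_0·σ_1 = 6(Δ_0 - s'(0)) = 42 and h_1·σ_1 + 2h_1·σ_2 = 6(s'(3) - Δ_1) = 39.
Forward elimination and back-substitution give σ_0 = 175/6, σ_1 = -49/3, σ_2 = 215/12.
On [1, 3], s'(x) = b_1 + 2c_1·(x - 1) + 3d_1·(x - 1)² with b_1 = Δ_1 - h_1(2σ_1 + σ_2)/6 = 29/12, c_1 = σ_1/2 = -49/6, d_1 = (σ_2 - σ_1)/(6h_1) = 137/48. So s'(1) = 29/12.

2.4167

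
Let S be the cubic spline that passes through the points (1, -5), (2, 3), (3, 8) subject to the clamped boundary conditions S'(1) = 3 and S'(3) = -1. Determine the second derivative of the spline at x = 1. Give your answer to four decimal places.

17.5000

Write M_i for S''(x_i). With h_i = 1, 1 and divided differences Δ_i = 8, 5, the continuity of S' gives the tridiagonal system
  1·M_0 + 4·M_1 + 1·M_2 = 6(Δ_1 - Δ_0) = -18
Clamped end conditions give two more equations: 2h_0·M_0 + h_0·M_1 = 6(Δ_0 - S'(1)) = 30 and h_1·M_1 + 2h_1·M_2 = 6(S'(3) - Δ_1) = -36.
Forward elimination and back-substitution give M_0 = 35/2, M_1 = -5, M_2 = -31/2.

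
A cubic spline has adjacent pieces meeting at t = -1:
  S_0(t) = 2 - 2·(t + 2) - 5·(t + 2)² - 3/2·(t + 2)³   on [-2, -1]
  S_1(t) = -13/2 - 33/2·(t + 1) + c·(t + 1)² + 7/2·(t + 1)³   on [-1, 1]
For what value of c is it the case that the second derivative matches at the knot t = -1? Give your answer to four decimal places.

-9.5000

S_0''(t) = -10 - 9·(t + 2), so S_0''(-1) = -19. On the right, S_1''(-1) = 2c, so c = -19/2.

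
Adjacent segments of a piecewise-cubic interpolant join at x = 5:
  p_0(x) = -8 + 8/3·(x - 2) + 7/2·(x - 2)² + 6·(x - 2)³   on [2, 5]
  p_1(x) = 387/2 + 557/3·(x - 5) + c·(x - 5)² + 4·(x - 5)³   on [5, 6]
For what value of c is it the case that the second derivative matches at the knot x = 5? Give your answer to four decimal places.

57.5000

p_0''(x) = 7 + 36·(x - 2), so p_0''(5) = 115. On the right, p_1''(5) = 2c, so c = 115/2.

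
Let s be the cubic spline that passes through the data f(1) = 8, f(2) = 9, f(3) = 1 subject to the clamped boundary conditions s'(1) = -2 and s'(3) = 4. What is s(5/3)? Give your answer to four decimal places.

Put σ_i = s'' at the i-th knot. Here h = (1, 1) and Δ = (1, -8), so the interior equations h_(i-1)·σ_(i-1) + 2(h_(i-1)+h_i)·σ_i + h_i·σ_(i+1) = 6(Δ_i − Δ_(i-1)) read
  1·σ_0 + 4·σ_1 + 1·σ_2 = 6(Δ_1 - Δ_0) = -54
Clamped end conditions give two more equations: 2h_0·σ_0 + h_0·σ_1 = 6(Δ_0 - s'(1)) = 18 and h_1·σ_1 + 2h_1·σ_2 = 6(s'(3) - Δ_1) = 72.
Solving the tridiagonal system: σ_0 = 51/2, σ_1 = -33, σ_2 = 105/2.
On [1, 2], s(x) = 8 - 2·(x - 1) + 51/4·(x - 1)² - 39/4·(x - 1)³.
With (x - 1) = 2/3: s(5/3) = 85/9.

9.4444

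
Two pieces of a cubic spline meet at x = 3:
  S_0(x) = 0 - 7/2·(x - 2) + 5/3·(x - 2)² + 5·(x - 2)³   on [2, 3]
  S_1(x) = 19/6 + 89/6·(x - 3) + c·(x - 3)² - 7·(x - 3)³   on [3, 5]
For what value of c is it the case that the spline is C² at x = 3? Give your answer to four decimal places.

16.6667

S_0''(x) = 10/3 + 30·(x - 2), so S_0''(3) = 100/3. On the right, S_1''(3) = 2c, so c = 50/3.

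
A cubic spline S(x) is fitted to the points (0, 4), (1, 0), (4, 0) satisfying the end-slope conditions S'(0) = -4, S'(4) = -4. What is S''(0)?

-3

Let m_i = S''(x_i). Step sizes h_i = 1, 3; slopes of the chords Δ_i = (y_(i+1) - y_i)/h_i = -4, 0.
  1·m_0 + 8·m_1 + 3·m_2 = 6(Δ_1 - Δ_0) = 24
Clamped end conditions give two more equations: 2h_0·m_0 + h_0·m_1 = 6(Δ_0 - S'(0)) = 0 and h_1·m_1 + 2h_1·m_2 = 6(S'(4) - Δ_1) = -24.
Hence m_0 = -3, m_1 = 6, m_2 = -7.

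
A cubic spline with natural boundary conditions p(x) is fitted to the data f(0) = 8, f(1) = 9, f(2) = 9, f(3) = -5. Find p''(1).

Write m_i for p''(x_i). With h_i = 1, 1, 1 and divided differences Δ_i = 1, 0, -14, the continuity of p' gives the tridiagonal system
  1·m_0 + 4·m_1 + 1·m_2 = 6(Δ_1 - Δ_0) = -6
  1·m_1 + 4·m_2 + 1·m_3 = 6(Δ_2 - Δ_1) = -84
Natural end conditions: m_0 = m_3 = 0.
Solving: m_0 = 0, m_1 = 4, m_2 = -22, m_3 = 0.

4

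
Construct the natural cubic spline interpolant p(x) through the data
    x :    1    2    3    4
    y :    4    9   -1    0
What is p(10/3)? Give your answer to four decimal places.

-2.1235

Put σ_i = p'' at the i-th knot. Here h = (1, 1, 1) and Δ = (5, -10, 1), so the interior equations h_(i-1)·σ_(i-1) + 2(h_(i-1)+h_i)·σ_i + h_i·σ_(i+1) = 6(Δ_i − Δ_(i-1)) read
  1·σ_0 + 4·σ_1 + 1·σ_2 = 6(Δ_1 - Δ_0) = -90
  1·σ_1 + 4·σ_2 + 1·σ_3 = 6(Δ_2 - Δ_1) = 66
Natural end conditions: σ_0 = σ_3 = 0.
Solving: σ_0 = 0, σ_1 = -142/5, σ_2 = 118/5, σ_3 = 0.
On [3, 4], p(x) = -1 - 103/15·(x - 3) + 59/5·(x - 3)² - 59/15·(x - 3)³.
With (x - 3) = 1/3: p(10/3) = -172/81.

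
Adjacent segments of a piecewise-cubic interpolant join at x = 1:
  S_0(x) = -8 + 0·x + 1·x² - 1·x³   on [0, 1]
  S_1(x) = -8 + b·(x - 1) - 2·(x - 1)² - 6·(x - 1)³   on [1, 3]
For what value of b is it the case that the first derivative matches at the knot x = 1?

S_0'(x) = 0 + 2·x - 3·x², so S_0'(1) = -1. On the right, S_1'(1) = b, so b = -1.

-1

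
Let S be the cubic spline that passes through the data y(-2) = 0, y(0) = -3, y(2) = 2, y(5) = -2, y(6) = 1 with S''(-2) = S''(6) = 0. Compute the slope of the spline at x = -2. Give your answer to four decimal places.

Write σ_i for S''(x_i). With h_i = 2, 2, 3, 1 and divided differences Δ_i = -3/2, 5/2, -4/3, 3, the continuity of S' gives the tridiagonal system
  2·σ_0 + 8·σ_1 + 2·σ_2 = 6(Δ_1 - Δ_0) = 24
  2·σ_1 + 10·σ_2 + 3·σ_3 = 6(Δ_2 - Δ_1) = -23
  3·σ_2 + 8·σ_3 + 1·σ_4 = 6(Δ_3 - Δ_2) = 26
Natural end conditions: σ_0 = σ_4 = 0.
Solving: σ_0 = 0, σ_1 = 557/134, σ_2 = -310/67, σ_3 = 334/67, σ_4 = 0.
On [-2, 0], S'(x) = b_0 + 2c_0·(x + 2) + 3d_0·(x + 2)² with b_0 = Δ_0 - h_0(2σ_0 + σ_1)/6 = -580/201, c_0 = σ_0/2 = 0, d_0 = (σ_1 - σ_0)/(6h_0) = 557/1608. So S'(-2) = -580/201.

-2.8856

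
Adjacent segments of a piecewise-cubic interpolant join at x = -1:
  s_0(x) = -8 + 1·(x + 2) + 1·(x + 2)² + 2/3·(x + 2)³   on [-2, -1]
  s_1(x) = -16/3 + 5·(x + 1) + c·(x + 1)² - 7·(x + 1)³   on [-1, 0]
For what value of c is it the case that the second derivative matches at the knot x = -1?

3

s_0''(x) = 2 + 4·(x + 2), so s_0''(-1) = 6. On the right, s_1''(-1) = 2c, so c = 3.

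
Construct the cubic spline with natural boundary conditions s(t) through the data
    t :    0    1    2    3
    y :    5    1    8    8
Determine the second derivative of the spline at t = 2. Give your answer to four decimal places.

Write M_i for s''(x_i). With h_i = 1, 1, 1 and divided differences Δ_i = -4, 7, 0, the continuity of s' gives the tridiagonal system
  1·M_0 + 4·M_1 + 1·M_2 = 6(Δ_1 - Δ_0) = 66
  1·M_1 + 4·M_2 + 1·M_3 = 6(Δ_2 - Δ_1) = -42
Natural end conditions: M_0 = M_3 = 0.
Hence M_0 = 0, M_1 = 102/5, M_2 = -78/5, M_3 = 0.

-15.6000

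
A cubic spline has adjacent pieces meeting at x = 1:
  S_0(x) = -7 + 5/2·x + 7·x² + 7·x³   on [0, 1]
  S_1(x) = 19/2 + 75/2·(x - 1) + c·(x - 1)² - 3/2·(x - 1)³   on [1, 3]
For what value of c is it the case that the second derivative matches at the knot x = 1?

S_0''(x) = 14 + 42·x, so S_0''(1) = 56. On the right, S_1''(1) = 2c, so c = 28.

28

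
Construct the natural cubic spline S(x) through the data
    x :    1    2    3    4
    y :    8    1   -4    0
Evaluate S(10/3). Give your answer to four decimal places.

-3.5062

Write m_i for S''(x_i). With h_i = 1, 1, 1 and divided differences Δ_i = -7, -5, 4, the continuity of S' gives the tridiagonal system
  1·m_0 + 4·m_1 + 1·m_2 = 6(Δ_1 - Δ_0) = 12
  1·m_1 + 4·m_2 + 1·m_3 = 6(Δ_2 - Δ_1) = 54
Natural end conditions: m_0 = m_3 = 0.
Solving: m_0 = 0, m_1 = -2/5, m_2 = 68/5, m_3 = 0.
On [3, 4], S(x) = -4 - 8/15·(x - 3) + 34/5·(x - 3)² - 34/15·(x - 3)³.
With (x - 3) = 1/3: S(10/3) = -284/81.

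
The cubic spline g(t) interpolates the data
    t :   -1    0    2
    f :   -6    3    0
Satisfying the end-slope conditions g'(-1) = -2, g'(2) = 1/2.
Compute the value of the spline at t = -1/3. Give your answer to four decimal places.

-0.7901

Write M_i for g''(x_i). With h_i = 1, 2 and divided differences Δ_i = 9, -3/2, the continuity of g' gives the tridiagonal system
  1·M_0 + 6·M_1 + 2·M_2 = 6(Δ_1 - Δ_0) = -63
Clamped end conditions give two more equations: 2h_0·M_0 + h_0·M_1 = 6(Δ_0 - g'(-1)) = 66 and h_1·M_1 + 2h_1·M_2 = 6(g'(2) - Δ_1) = 12.
Solving the tridiagonal system: M_0 = 133/3, M_1 = -68/3, M_2 = 43/3.
On [-1, 0], g(t) = -6 - 2·(t + 1) + 133/6·(t + 1)² - 67/6·(t + 1)³.
With (t + 1) = 2/3: g(-1/3) = -64/81.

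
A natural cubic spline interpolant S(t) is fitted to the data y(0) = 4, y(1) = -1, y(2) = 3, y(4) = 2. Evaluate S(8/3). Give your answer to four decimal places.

With m_i denoting the second derivative at x_i, h_i = 1, 1, 2, and Δ_i = (y_(i+1) − y_i)/h_i = -5, 4, -1/2:
  1·m_0 + 4·m_1 + 1·m_2 = 6(Δ_1 - Δ_0) = 54
  1·m_1 + 6·m_2 + 2·m_3 = 6(Δ_2 - Δ_1) = -27
Natural end conditions: m_0 = m_3 = 0.
Forward elimination and back-substitution give m_0 = 0, m_1 = 351/23, m_2 = -162/23, m_3 = 0.
On [2, 4], S(t) = 3 + 193/46·(t - 2) - 81/23·(t - 2)² + 27/46·(t - 2)³.
With (t - 2) = 2/3: S(8/3) = 304/69.

4.4058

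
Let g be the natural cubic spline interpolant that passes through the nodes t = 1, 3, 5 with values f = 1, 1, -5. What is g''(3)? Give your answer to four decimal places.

Put M_i = g'' at the i-th knot. Here h = (2, 2) and Δ = (0, -3), so the interior equations h_(i-1)·M_(i-1) + 2(h_(i-1)+h_i)·M_i + h_i·M_(i+1) = 6(Δ_i − Δ_(i-1)) read
  2·M_0 + 8·M_1 + 2·M_2 = 6(Δ_1 - Δ_0) = -18
Natural end conditions: M_0 = M_2 = 0.
Solving: M_0 = 0, M_1 = -9/4, M_2 = 0.

-2.2500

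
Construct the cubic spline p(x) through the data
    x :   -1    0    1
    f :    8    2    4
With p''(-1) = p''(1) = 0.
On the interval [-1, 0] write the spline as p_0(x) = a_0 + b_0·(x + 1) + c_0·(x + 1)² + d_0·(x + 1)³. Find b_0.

With M_i denoting the second derivative at x_i, h_i = 1, 1, and Δ_i = (y_(i+1) − y_i)/h_i = -6, 2:
  1·M_0 + 4·M_1 + 1·M_2 = 6(Δ_1 - Δ_0) = 48
Natural end conditions: M_0 = M_2 = 0.
Solving: M_0 = 0, M_1 = 12, M_2 = 0.
On [-1, 0], with p_0(x) = a_0 + b_0·(x + 1) + c_0·(x + 1)² + d_0·(x + 1)³: c_0 = M_0/2 = 0, d_0 = (M_1 - M_0)/(6h_0) = 2, b_0 = Δ_0 - h_0(2M_0 + M_1)/6 = -8.

-8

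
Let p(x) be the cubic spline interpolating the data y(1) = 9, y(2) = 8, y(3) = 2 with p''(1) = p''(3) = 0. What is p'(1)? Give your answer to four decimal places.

0.2500

Put M_i = p'' at the i-th knot. Here h = (1, 1) and Δ = (-1, -6), so the interior equations h_(i-1)·M_(i-1) + 2(h_(i-1)+h_i)·M_i + h_i·M_(i+1) = 6(Δ_i − Δ_(i-1)) read
  1·M_0 + 4·M_1 + 1·M_2 = 6(Δ_1 - Δ_0) = -30
Natural end conditions: M_0 = M_2 = 0.
Solving: M_0 = 0, M_1 = -15/2, M_2 = 0.
On [1, 2], p'(x) = b_0 + 2c_0·(x - 1) + 3d_0·(x - 1)² with b_0 = Δ_0 - h_0(2M_0 + M_1)/6 = 1/4, c_0 = M_0/2 = 0, d_0 = (M_1 - M_0)/(6h_0) = -5/4. So p'(1) = 1/4.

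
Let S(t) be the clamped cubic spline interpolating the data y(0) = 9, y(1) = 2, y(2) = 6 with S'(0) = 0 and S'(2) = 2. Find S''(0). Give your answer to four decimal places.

-36.5000

Put m_i = S'' at the i-th knot. Here h = (1, 1) and Δ = (-7, 4), so the interior equations h_(i-1)·m_(i-1) + 2(h_(i-1)+h_i)·m_i + h_i·m_(i+1) = 6(Δ_i − Δ_(i-1)) read
  1·m_0 + 4·m_1 + 1·m_2 = 6(Δ_1 - Δ_0) = 66
Clamped end conditions give two more equations: 2h_0·m_0 + h_0·m_1 = 6(Δ_0 - S'(0)) = -42 and h_1·m_1 + 2h_1·m_2 = 6(S'(2) - Δ_1) = -12.
Forward elimination and back-substitution give m_0 = -73/2, m_1 = 31, m_2 = -43/2.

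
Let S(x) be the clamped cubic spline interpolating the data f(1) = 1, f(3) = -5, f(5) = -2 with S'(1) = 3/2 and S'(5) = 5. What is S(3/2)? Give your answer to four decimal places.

Let m_i = S''(x_i). Step sizes h_i = 2, 2; slopes of the chords Δ_i = (y_(i+1) - y_i)/h_i = -3, 3/2.
  2·m_0 + 8·m_1 + 2·m_2 = 6(Δ_1 - Δ_0) = 27
Clamped end conditions give two more equations: 2h_0·m_0 + h_0·m_1 = 6(Δ_0 - S'(1)) = -27 and h_1·m_1 + 2h_1·m_2 = 6(S'(5) - Δ_1) = 21.
Hence m_0 = -37/4, m_1 = 5, m_2 = 11/4.
On [1, 3], S(x) = 1 + 3/2·(x - 1) - 37/8·(x - 1)² + 19/16·(x - 1)³.
With (x - 1) = 1/2: S(3/2) = 95/128.

0.7422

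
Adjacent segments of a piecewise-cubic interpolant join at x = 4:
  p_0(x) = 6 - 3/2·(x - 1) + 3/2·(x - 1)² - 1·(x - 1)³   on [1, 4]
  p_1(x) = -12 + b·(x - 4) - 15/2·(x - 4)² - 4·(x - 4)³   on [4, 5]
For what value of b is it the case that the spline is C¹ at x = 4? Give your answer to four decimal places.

-19.5000

p_0'(x) = -3/2 + 3·(x - 1) - 3·(x - 1)², so p_0'(4) = -39/2. On the right, p_1'(4) = b, so b = -39/2.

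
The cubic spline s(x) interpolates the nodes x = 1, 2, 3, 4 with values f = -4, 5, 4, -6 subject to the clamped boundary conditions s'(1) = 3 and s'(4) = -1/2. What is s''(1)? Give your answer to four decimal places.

26.4667

Write M_i for s''(x_i). With h_i = 1, 1, 1 and divided differences Δ_i = 9, -1, -10, the continuity of s' gives the tridiagonal system
  1·M_0 + 4·M_1 + 1·M_2 = 6(Δ_1 - Δ_0) = -60
  1·M_1 + 4·M_2 + 1·M_3 = 6(Δ_2 - Δ_1) = -54
Clamped end conditions give two more equations: 2h_0·M_0 + h_0·M_1 = 6(Δ_0 - s'(1)) = 36 and h_2·M_2 + 2h_2·M_3 = 6(s'(4) - Δ_2) = 57.
Forward elimination and back-substitution give M_0 = 397/15, M_1 = -254/15, M_2 = -281/15, M_3 = 568/15.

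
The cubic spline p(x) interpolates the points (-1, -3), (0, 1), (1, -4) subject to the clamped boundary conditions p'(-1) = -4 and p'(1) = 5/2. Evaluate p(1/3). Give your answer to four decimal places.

-0.5370

With σ_i denoting the second derivative at x_i, h_i = 1, 1, and Δ_i = (y_(i+1) − y_i)/h_i = 4, -5:
  1·σ_0 + 4·σ_1 + 1·σ_2 = 6(Δ_1 - Δ_0) = -54
Clamped end conditions give two more equations: 2h_0·σ_0 + h_0·σ_1 = 6(Δ_0 - p'(-1)) = 48 and h_1·σ_1 + 2h_1·σ_2 = 6(p'(1) - Δ_1) = 45.
Solving the tridiagonal system: σ_0 = 163/4, σ_1 = -67/2, σ_2 = 157/4.
On [0, 1], p(x) = 1 - 3/8·x - 67/4·x² + 97/8·x³.
With x = 1/3: p(1/3) = -29/54.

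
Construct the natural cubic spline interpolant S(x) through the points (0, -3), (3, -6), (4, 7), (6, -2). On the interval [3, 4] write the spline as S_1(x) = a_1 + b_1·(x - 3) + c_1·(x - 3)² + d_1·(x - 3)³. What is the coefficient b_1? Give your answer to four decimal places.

11.9574

Write M_i for S''(x_i). With h_i = 3, 1, 2 and divided differences Δ_i = -1, 13, -9/2, the continuity of S' gives the tridiagonal system
  3·M_0 + 8·M_1 + 1·M_2 = 6(Δ_1 - Δ_0) = 84
  1·M_1 + 6·M_2 + 2·M_3 = 6(Δ_2 - Δ_1) = -105
Natural end conditions: M_0 = M_3 = 0.
Solving: M_0 = 0, M_1 = 609/47, M_2 = -924/47, M_3 = 0.
On [3, 4], with S_1(x) = a_1 + b_1·(x - 3) + c_1·(x - 3)² + d_1·(x - 3)³: c_1 = M_1/2 = 609/94, d_1 = (M_2 - M_1)/(6h_1) = -511/94, b_1 = Δ_1 - h_1(2M_1 + M_2)/6 = 562/47.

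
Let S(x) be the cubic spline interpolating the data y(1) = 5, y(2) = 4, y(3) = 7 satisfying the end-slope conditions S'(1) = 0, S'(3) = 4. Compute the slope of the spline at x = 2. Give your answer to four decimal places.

0.5000

With σ_i denoting the second derivative at x_i, h_i = 1, 1, and Δ_i = (y_(i+1) − y_i)/h_i = -1, 3:
  1·σ_0 + 4·σ_1 + 1·σ_2 = 6(Δ_1 - Δ_0) = 24
Clamped end conditions give two more equations: 2h_0·σ_0 + h_0·σ_1 = 6(Δ_0 - S'(1)) = -6 and h_1·σ_1 + 2h_1·σ_2 = 6(S'(3) - Δ_1) = 6.
Solving: σ_0 = -7, σ_1 = 8, σ_2 = -1.
On [2, 3], S'(x) = b_1 + 2c_1·(x - 2) + 3d_1·(x - 2)² with b_1 = Δ_1 - h_1(2σ_1 + σ_2)/6 = 1/2, c_1 = σ_1/2 = 4, d_1 = (σ_2 - σ_1)/(6h_1) = -3/2. So S'(2) = 1/2.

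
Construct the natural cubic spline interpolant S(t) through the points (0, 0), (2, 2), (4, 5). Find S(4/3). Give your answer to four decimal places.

Let σ_i = S''(x_i). Step sizes h_i = 2, 2; slopes of the chords Δ_i = (y_(i+1) - y_i)/h_i = 1, 3/2.
  2·σ_0 + 8·σ_1 + 2·σ_2 = 6(Δ_1 - Δ_0) = 3
Natural end conditions: σ_0 = σ_2 = 0.
Hence σ_0 = 0, σ_1 = 3/8, σ_2 = 0.
On [0, 2], S(t) = 0 + 7/8·t + 0·t² + 1/32·t³.
With t = 4/3: S(4/3) = 67/54.

1.2407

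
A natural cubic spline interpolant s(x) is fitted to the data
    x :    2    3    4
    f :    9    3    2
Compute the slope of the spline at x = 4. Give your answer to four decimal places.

0.2500

With σ_i denoting the second derivative at x_i, h_i = 1, 1, and Δ_i = (y_(i+1) − y_i)/h_i = -6, -1:
  1·σ_0 + 4·σ_1 + 1·σ_2 = 6(Δ_1 - Δ_0) = 30
Natural end conditions: σ_0 = σ_2 = 0.
Forward elimination and back-substitution give σ_0 = 0, σ_1 = 15/2, σ_2 = 0.
On [3, 4], s'(x) = b_1 + 2c_1·(x - 3) + 3d_1·(x - 3)² with b_1 = Δ_1 - h_1(2σ_1 + σ_2)/6 = -7/2, c_1 = σ_1/2 = 15/4, d_1 = (σ_2 - σ_1)/(6h_1) = -5/4. So s'(4) = 1/4.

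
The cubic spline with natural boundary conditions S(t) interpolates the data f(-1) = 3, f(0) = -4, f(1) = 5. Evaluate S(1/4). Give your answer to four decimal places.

-3.0625

With M_i denoting the second derivative at x_i, h_i = 1, 1, and Δ_i = (y_(i+1) − y_i)/h_i = -7, 9:
  1·M_0 + 4·M_1 + 1·M_2 = 6(Δ_1 - Δ_0) = 96
Natural end conditions: M_0 = M_2 = 0.
Solving: M_0 = 0, M_1 = 24, M_2 = 0.
On [0, 1], S(t) = -4 + 1·t + 12·t² - 4·t³.
With t = 1/4: S(1/4) = -49/16.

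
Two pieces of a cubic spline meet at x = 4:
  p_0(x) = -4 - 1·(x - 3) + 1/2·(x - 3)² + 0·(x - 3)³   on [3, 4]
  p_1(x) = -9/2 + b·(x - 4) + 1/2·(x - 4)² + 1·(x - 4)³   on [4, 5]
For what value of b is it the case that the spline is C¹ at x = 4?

p_0'(x) = -1 + 1·(x - 3) + 0·(x - 3)², so p_0'(4) = 0. On the right, p_1'(4) = b, so b = 0.

0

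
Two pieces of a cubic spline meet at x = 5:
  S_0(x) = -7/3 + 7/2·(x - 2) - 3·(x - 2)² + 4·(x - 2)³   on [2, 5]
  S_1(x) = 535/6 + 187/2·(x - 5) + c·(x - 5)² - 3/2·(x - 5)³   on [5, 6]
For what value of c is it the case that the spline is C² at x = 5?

33

S_0''(x) = -6 + 24·(x - 2), so S_0''(5) = 66. On the right, S_1''(5) = 2c, so c = 33.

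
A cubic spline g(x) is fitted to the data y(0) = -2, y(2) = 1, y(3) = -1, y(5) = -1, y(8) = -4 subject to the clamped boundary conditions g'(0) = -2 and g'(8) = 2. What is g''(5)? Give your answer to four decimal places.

-2.7285

Put M_i = g'' at the i-th knot. Here h = (2, 1, 2, 3) and Δ = (3/2, -2, 0, -1), so the interior equations h_(i-1)·M_(i-1) + 2(h_(i-1)+h_i)·M_i + h_i·M_(i+1) = 6(Δ_i − Δ_(i-1)) read
  2·M_0 + 6·M_1 + 1·M_2 = 6(Δ_1 - Δ_0) = -21
  1·M_1 + 6·M_2 + 2·M_3 = 6(Δ_2 - Δ_1) = 12
  2·M_2 + 10·M_3 + 3·M_4 = 6(Δ_3 - Δ_2) = -6
Clamped end conditions give two more equations: 2h_0·M_0 + h_0·M_1 = 6(Δ_0 - g'(0)) = 21 and h_3·M_3 + 2h_3·M_4 = 6(g'(8) - Δ_3) = 18.
Solving: M_0 = 5321/604, M_1 = -1075/151, M_2 = 1237/302, M_3 = -412/151, M_4 = 659/151.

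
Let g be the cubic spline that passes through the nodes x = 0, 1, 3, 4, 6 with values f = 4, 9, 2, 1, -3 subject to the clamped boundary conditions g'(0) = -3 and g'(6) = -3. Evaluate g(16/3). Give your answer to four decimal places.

Let m_i = g''(x_i). Step sizes h_i = 1, 2, 1, 2; slopes of the chords Δ_i = (y_(i+1) - y_i)/h_i = 5, -7/2, -1, -2.
  1·m_0 + 6·m_1 + 2·m_2 = 6(Δ_1 - Δ_0) = -51
  2·m_1 + 6·m_2 + 1·m_3 = 6(Δ_2 - Δ_1) = 15
  1·m_2 + 6·m_3 + 2·m_4 = 6(Δ_3 - Δ_2) = -6
Clamped end conditions give two more equations: 2h_0·m_0 + h_0·m_1 = 6(Δ_0 - g'(0)) = 48 and h_3·m_3 + 2h_3·m_4 = 6(g'(6) - Δ_3) = -6.
Solving: m_0 = 1003/31, m_1 = -518/31, m_2 = 262/31, m_3 = -71/31, m_4 = -11/31.
On [4, 6], g(x) = 1 - 11/31·(x - 4) - 71/62·(x - 4)² + 5/31·(x - 4)³.
With (x - 4) = 4/3: g(16/3) = -943/837.

-1.1266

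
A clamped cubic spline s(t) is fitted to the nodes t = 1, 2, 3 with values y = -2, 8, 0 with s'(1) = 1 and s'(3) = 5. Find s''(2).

Write m_i for s''(x_i). With h_i = 1, 1 and divided differences Δ_i = 10, -8, the continuity of s' gives the tridiagonal system
  1·m_0 + 4·m_1 + 1·m_2 = 6(Δ_1 - Δ_0) = -108
Clamped end conditions give two more equations: 2h_0·m_0 + h_0·m_1 = 6(Δ_0 - s'(1)) = 54 and h_1·m_1 + 2h_1·m_2 = 6(s'(3) - Δ_1) = 78.
Hence m_0 = 56, m_1 = -58, m_2 = 68.

-58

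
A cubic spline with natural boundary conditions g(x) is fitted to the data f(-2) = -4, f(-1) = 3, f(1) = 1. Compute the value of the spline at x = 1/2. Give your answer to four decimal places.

2.7500

With M_i denoting the second derivative at x_i, h_i = 1, 2, and Δ_i = (y_(i+1) − y_i)/h_i = 7, -1:
  1·M_0 + 6·M_1 + 2·M_2 = 6(Δ_1 - Δ_0) = -48
Natural end conditions: M_0 = M_2 = 0.
Forward elimination and back-substitution give M_0 = 0, M_1 = -8, M_2 = 0.
On [-1, 1], g(x) = 3 + 13/3·(x + 1) - 4·(x + 1)² + 2/3·(x + 1)³.
With (x + 1) = 3/2: g(1/2) = 11/4.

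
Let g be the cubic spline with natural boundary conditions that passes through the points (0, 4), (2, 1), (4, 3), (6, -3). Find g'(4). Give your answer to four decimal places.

Put m_i = g'' at the i-th knot. Here h = (2, 2, 2) and Δ = (-3/2, 1, -3), so the interior equations h_(i-1)·m_(i-1) + 2(h_(i-1)+h_i)·m_i + h_i·m_(i+1) = 6(Δ_i − Δ_(i-1)) read
  2·m_0 + 8·m_1 + 2·m_2 = 6(Δ_1 - Δ_0) = 15
  2·m_1 + 8·m_2 + 2·m_3 = 6(Δ_2 - Δ_1) = -24
Natural end conditions: m_0 = m_3 = 0.
Hence m_0 = 0, m_1 = 14/5, m_2 = -37/10, m_3 = 0.
On [4, 6], g'(x) = b_2 + 2c_2·(x - 4) + 3d_2·(x - 4)² with b_2 = Δ_2 - h_2(2m_2 + m_3)/6 = -8/15, c_2 = m_2/2 = -37/20, d_2 = (m_3 - m_2)/(6h_2) = 37/120. So g'(4) = -8/15.

-0.5333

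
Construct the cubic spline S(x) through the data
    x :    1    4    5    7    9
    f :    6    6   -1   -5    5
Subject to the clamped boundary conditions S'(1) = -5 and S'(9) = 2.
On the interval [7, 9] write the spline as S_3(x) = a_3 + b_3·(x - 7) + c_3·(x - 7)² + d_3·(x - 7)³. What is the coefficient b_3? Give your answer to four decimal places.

3.5125

Write m_i for S''(x_i). With h_i = 3, 1, 2, 2 and divided differences Δ_i = 0, -7, -2, 5, the continuity of S' gives the tridiagonal system
  3·m_0 + 8·m_1 + 1·m_2 = 6(Δ_1 - Δ_0) = -42
  1·m_1 + 6·m_2 + 2·m_3 = 6(Δ_2 - Δ_1) = 30
  2·m_2 + 8·m_3 + 2·m_4 = 6(Δ_3 - Δ_2) = 42
Clamped end conditions give two more equations: 2h_0·m_0 + h_0·m_1 = 6(Δ_0 - S'(1)) = 30 and h_3·m_3 + 2h_3·m_4 = 6(S'(9) - Δ_3) = -18.
Solving: m_0 = 779/80, m_1 = -379/40, m_2 = 367/80, m_3 = 239/40, m_4 = -599/80.
On [7, 9], with S_3(x) = a_3 + b_3·(x - 7) + c_3·(x - 7)² + d_3·(x - 7)³: c_3 = m_3/2 = 239/80, d_3 = (m_4 - m_3)/(6h_3) = -359/320, b_3 = Δ_3 - h_3(2m_3 + m_4)/6 = 281/80.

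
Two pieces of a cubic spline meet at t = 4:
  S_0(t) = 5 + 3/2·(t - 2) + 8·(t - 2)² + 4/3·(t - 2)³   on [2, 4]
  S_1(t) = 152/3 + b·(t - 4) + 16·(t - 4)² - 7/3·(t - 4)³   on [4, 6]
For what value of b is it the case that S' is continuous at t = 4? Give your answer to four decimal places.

49.5000

S_0'(t) = 3/2 + 16·(t - 2) + 4·(t - 2)², so S_0'(4) = 99/2. On the right, S_1'(4) = b, so b = 99/2.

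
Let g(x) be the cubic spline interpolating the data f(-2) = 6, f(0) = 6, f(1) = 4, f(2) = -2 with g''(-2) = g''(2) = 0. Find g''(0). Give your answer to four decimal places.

Put M_i = g'' at the i-th knot. Here h = (2, 1, 1) and Δ = (0, -2, -6), so the interior equations h_(i-1)·M_(i-1) + 2(h_(i-1)+h_i)·M_i + h_i·M_(i+1) = 6(Δ_i − Δ_(i-1)) read
  2·M_0 + 6·M_1 + 1·M_2 = 6(Δ_1 - Δ_0) = -12
  1·M_1 + 4·M_2 + 1·M_3 = 6(Δ_2 - Δ_1) = -24
Natural end conditions: M_0 = M_3 = 0.
Solving the tridiagonal system: M_0 = 0, M_1 = -24/23, M_2 = -132/23, M_3 = 0.

-1.0435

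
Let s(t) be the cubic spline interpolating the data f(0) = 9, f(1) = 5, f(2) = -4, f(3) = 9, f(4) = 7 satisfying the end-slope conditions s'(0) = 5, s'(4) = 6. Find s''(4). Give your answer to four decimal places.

47.1786

Put m_i = s'' at the i-th knot. Here h = (1, 1, 1, 1) and Δ = (-4, -9, 13, -2), so the interior equations h_(i-1)·m_(i-1) + 2(h_(i-1)+h_i)·m_i + h_i·m_(i+1) = 6(Δ_i − Δ_(i-1)) read
  1·m_0 + 4·m_1 + 1·m_2 = 6(Δ_1 - Δ_0) = -30
  1·m_1 + 4·m_2 + 1·m_3 = 6(Δ_2 - Δ_1) = 132
  1·m_2 + 4·m_3 + 1·m_4 = 6(Δ_3 - Δ_2) = -90
Clamped end conditions give two more equations: 2h_0·m_0 + h_0·m_1 = 6(Δ_0 - s'(0)) = -54 and h_3·m_3 + 2h_3·m_4 = 6(s'(4) - Δ_3) = 48.
Solving the tridiagonal system: m_0 = -551/28, m_1 = -205/14, m_2 = 193/4, m_3 = -649/14, m_4 = 1321/28.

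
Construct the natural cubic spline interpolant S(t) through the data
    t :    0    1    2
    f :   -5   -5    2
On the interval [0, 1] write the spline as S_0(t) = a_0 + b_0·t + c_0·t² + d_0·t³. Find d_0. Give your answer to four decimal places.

1.7500

Let M_i = S''(x_i). Step sizes h_i = 1, 1; slopes of the chords Δ_i = (y_(i+1) - y_i)/h_i = 0, 7.
  1·M_0 + 4·M_1 + 1·M_2 = 6(Δ_1 - Δ_0) = 42
Natural end conditions: M_0 = M_2 = 0.
Solving the tridiagonal system: M_0 = 0, M_1 = 21/2, M_2 = 0.
On [0, 1], with S_0(t) = a_0 + b_0·t + c_0·t² + d_0·t³: c_0 = M_0/2 = 0, d_0 = (M_1 - M_0)/(6h_0) = 7/4, b_0 = Δ_0 - h_0(2M_0 + M_1)/6 = -7/4.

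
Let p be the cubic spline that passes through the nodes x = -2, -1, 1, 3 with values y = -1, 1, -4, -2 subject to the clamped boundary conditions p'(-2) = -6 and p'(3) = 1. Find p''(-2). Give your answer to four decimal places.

With m_i denoting the second derivative at x_i, h_i = 1, 2, 2, and Δ_i = (y_(i+1) − y_i)/h_i = 2, -5/2, 1:
  1·m_0 + 6·m_1 + 2·m_2 = 6(Δ_1 - Δ_0) = -27
  2·m_1 + 8·m_2 + 2·m_3 = 6(Δ_2 - Δ_1) = 21
Clamped end conditions give two more equations: 2h_0·m_0 + h_0·m_1 = 6(Δ_0 - p'(-2)) = 48 and h_2·m_2 + 2h_2·m_3 = 6(p'(3) - Δ_2) = 0.
Hence m_0 = 685/23, m_1 = -266/23, m_2 = 145/23, m_3 = -145/46.

29.7826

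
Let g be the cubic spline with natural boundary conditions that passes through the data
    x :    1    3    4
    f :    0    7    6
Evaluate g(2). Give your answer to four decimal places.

4.6250

Let m_i = g''(x_i). Step sizes h_i = 2, 1; slopes of the chords Δ_i = (y_(i+1) - y_i)/h_i = 7/2, -1.
  2·m_0 + 6·m_1 + 1·m_2 = 6(Δ_1 - Δ_0) = -27
Natural end conditions: m_0 = m_2 = 0.
Hence m_0 = 0, m_1 = -9/2, m_2 = 0.
On [1, 3], g(x) = 0 + 5·(x - 1) + 0·(x - 1)² - 3/8·(x - 1)³.
With (x - 1) = 1: g(2) = 37/8.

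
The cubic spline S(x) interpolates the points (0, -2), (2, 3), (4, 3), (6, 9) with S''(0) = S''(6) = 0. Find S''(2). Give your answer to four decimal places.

Put M_i = S'' at the i-th knot. Here h = (2, 2, 2) and Δ = (5/2, 0, 3), so the interior equations h_(i-1)·M_(i-1) + 2(h_(i-1)+h_i)·M_i + h_i·M_(i+1) = 6(Δ_i − Δ_(i-1)) read
  2·M_0 + 8·M_1 + 2·M_2 = 6(Δ_1 - Δ_0) = -15
  2·M_1 + 8·M_2 + 2·M_3 = 6(Δ_2 - Δ_1) = 18
Natural end conditions: M_0 = M_3 = 0.
Forward elimination and back-substitution give M_0 = 0, M_1 = -13/5, M_2 = 29/10, M_3 = 0.

-2.6000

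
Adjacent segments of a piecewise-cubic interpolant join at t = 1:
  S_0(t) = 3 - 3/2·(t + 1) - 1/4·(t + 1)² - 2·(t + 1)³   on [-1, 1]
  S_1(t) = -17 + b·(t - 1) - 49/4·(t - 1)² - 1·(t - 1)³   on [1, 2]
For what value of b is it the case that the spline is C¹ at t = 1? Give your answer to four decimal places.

S_0'(t) = -3/2 - 1/2·(t + 1) - 6·(t + 1)², so S_0'(1) = -53/2. On the right, S_1'(1) = b, so b = -53/2.

-26.5000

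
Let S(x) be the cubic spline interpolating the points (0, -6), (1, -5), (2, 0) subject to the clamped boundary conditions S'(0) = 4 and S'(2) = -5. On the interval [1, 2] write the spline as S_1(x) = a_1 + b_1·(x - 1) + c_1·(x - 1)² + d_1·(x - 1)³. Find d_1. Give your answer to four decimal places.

-10.2500

Write M_i for S''(x_i). With h_i = 1, 1 and divided differences Δ_i = 1, 5, the continuity of S' gives the tridiagonal system
  1·M_0 + 4·M_1 + 1·M_2 = 6(Δ_1 - Δ_0) = 24
Clamped end conditions give two more equations: 2h_0·M_0 + h_0·M_1 = 6(Δ_0 - S'(0)) = -18 and h_1·M_1 + 2h_1·M_2 = 6(S'(2) - Δ_1) = -60.
Hence M_0 = -39/2, M_1 = 21, M_2 = -81/2.
On [1, 2], with S_1(x) = a_1 + b_1·(x - 1) + c_1·(x - 1)² + d_1·(x - 1)³: c_1 = M_1/2 = 21/2, d_1 = (M_2 - M_1)/(6h_1) = -41/4, b_1 = Δ_1 - h_1(2M_1 + M_2)/6 = 19/4.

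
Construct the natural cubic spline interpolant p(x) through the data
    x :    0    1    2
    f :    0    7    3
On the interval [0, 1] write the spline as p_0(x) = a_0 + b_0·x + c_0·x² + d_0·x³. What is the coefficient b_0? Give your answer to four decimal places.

9.7500

Put σ_i = p'' at the i-th knot. Here h = (1, 1) and Δ = (7, -4), so the interior equations h_(i-1)·σ_(i-1) + 2(h_(i-1)+h_i)·σ_i + h_i·σ_(i+1) = 6(Δ_i − Δ_(i-1)) read
  1·σ_0 + 4·σ_1 + 1·σ_2 = 6(Δ_1 - Δ_0) = -66
Natural end conditions: σ_0 = σ_2 = 0.
Solving: σ_0 = 0, σ_1 = -33/2, σ_2 = 0.
On [0, 1], with p_0(x) = a_0 + b_0·x + c_0·x² + d_0·x³: c_0 = σ_0/2 = 0, d_0 = (σ_1 - σ_0)/(6h_0) = -11/4, b_0 = Δ_0 - h_0(2σ_0 + σ_1)/6 = 39/4.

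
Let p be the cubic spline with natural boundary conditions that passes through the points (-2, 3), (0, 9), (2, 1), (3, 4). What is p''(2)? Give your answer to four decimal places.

9.5455

Let σ_i = p''(x_i). Step sizes h_i = 2, 2, 1; slopes of the chords Δ_i = (y_(i+1) - y_i)/h_i = 3, -4, 3.
  2·σ_0 + 8·σ_1 + 2·σ_2 = 6(Δ_1 - Δ_0) = -42
  2·σ_1 + 6·σ_2 + 1·σ_3 = 6(Δ_2 - Δ_1) = 42
Natural end conditions: σ_0 = σ_3 = 0.
Hence σ_0 = 0, σ_1 = -84/11, σ_2 = 105/11, σ_3 = 0.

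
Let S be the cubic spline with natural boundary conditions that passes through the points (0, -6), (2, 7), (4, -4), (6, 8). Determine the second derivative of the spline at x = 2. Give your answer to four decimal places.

Write σ_i for S''(x_i). With h_i = 2, 2, 2 and divided differences Δ_i = 13/2, -11/2, 6, the continuity of S' gives the tridiagonal system
  2·σ_0 + 8·σ_1 + 2·σ_2 = 6(Δ_1 - Δ_0) = -72
  2·σ_1 + 8·σ_2 + 2·σ_3 = 6(Δ_2 - Δ_1) = 69
Natural end conditions: σ_0 = σ_3 = 0.
Hence σ_0 = 0, σ_1 = -119/10, σ_2 = 58/5, σ_3 = 0.

-11.9000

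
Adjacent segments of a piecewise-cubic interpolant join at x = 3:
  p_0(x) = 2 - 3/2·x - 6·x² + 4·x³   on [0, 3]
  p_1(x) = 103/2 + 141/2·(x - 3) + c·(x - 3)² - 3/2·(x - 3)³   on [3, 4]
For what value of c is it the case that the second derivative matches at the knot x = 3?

30

p_0''(x) = -12 + 24·x, so p_0''(3) = 60. On the right, p_1''(3) = 2c, so c = 30.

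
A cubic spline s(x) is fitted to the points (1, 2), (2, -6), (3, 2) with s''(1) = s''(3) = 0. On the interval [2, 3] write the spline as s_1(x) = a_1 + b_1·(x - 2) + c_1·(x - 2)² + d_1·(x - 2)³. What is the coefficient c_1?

Let σ_i = s''(x_i). Step sizes h_i = 1, 1; slopes of the chords Δ_i = (y_(i+1) - y_i)/h_i = -8, 8.
  1·σ_0 + 4·σ_1 + 1·σ_2 = 6(Δ_1 - Δ_0) = 96
Natural end conditions: σ_0 = σ_2 = 0.
Solving the tridiagonal system: σ_0 = 0, σ_1 = 24, σ_2 = 0.
On [2, 3], with s_1(x) = a_1 + b_1·(x - 2) + c_1·(x - 2)² + d_1·(x - 2)³: c_1 = σ_1/2 = 12, d_1 = (σ_2 - σ_1)/(6h_1) = -4, b_1 = Δ_1 - h_1(2σ_1 + σ_2)/6 = 0.

12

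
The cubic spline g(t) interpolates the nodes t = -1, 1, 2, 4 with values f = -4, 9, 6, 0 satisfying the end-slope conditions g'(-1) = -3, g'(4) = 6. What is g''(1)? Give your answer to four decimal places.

-16.6875

Put M_i = g'' at the i-th knot. Here h = (2, 1, 2) and Δ = (13/2, -3, -3), so the interior equations h_(i-1)·M_(i-1) + 2(h_(i-1)+h_i)·M_i + h_i·M_(i+1) = 6(Δ_i − Δ_(i-1)) read
  2·M_0 + 6·M_1 + 1·M_2 = 6(Δ_1 - Δ_0) = -57
  1·M_1 + 6·M_2 + 2·M_3 = 6(Δ_2 - Δ_1) = 0
Clamped end conditions give two more equations: 2h_0·M_0 + h_0·M_1 = 6(Δ_0 - g'(-1)) = 57 and h_2·M_2 + 2h_2·M_3 = 6(g'(4) - Δ_2) = 54.
Solving: M_0 = 723/32, M_1 = -267/16, M_2 = -33/16, M_3 = 465/32.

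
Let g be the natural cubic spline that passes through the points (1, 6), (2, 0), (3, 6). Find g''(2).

Let M_i = g''(x_i). Step sizes h_i = 1, 1; slopes of the chords Δ_i = (y_(i+1) - y_i)/h_i = -6, 6.
  1·M_0 + 4·M_1 + 1·M_2 = 6(Δ_1 - Δ_0) = 72
Natural end conditions: M_0 = M_2 = 0.
Solving the tridiagonal system: M_0 = 0, M_1 = 18, M_2 = 0.

18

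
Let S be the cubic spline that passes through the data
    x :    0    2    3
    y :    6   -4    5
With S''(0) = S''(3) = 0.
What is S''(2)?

14

Let σ_i = S''(x_i). Step sizes h_i = 2, 1; slopes of the chords Δ_i = (y_(i+1) - y_i)/h_i = -5, 9.
  2·σ_0 + 6·σ_1 + 1·σ_2 = 6(Δ_1 - Δ_0) = 84
Natural end conditions: σ_0 = σ_2 = 0.
Forward elimination and back-substitution give σ_0 = 0, σ_1 = 14, σ_2 = 0.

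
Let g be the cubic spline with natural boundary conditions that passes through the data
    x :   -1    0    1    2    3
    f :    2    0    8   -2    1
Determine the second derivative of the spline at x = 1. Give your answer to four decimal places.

Let σ_i = g''(x_i). Step sizes h_i = 1, 1, 1, 1; slopes of the chords Δ_i = (y_(i+1) - y_i)/h_i = -2, 8, -10, 3.
  1·σ_0 + 4·σ_1 + 1·σ_2 = 6(Δ_1 - Δ_0) = 60
  1·σ_1 + 4·σ_2 + 1·σ_3 = 6(Δ_2 - Δ_1) = -108
  1·σ_2 + 4·σ_3 + 1·σ_4 = 6(Δ_3 - Δ_2) = 78
Natural end conditions: σ_0 = σ_4 = 0.
Hence σ_0 = 0, σ_1 = 705/28, σ_2 = -285/7, σ_3 = 831/28, σ_4 = 0.

-40.7143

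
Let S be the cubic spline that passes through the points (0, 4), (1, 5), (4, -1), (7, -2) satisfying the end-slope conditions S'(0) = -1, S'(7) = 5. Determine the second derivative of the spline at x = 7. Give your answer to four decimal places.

Let σ_i = S''(x_i). Step sizes h_i = 1, 3, 3; slopes of the chords Δ_i = (y_(i+1) - y_i)/h_i = 1, -2, -1/3.
  1·σ_0 + 8·σ_1 + 3·σ_2 = 6(Δ_1 - Δ_0) = -18
  3·σ_1 + 12·σ_2 + 3·σ_3 = 6(Δ_2 - Δ_1) = 10
Clamped end conditions give two more equations: 2h_0·σ_0 + h_0·σ_1 = 6(Δ_0 - S'(0)) = 12 and h_2·σ_2 + 2h_2·σ_3 = 6(S'(7) - Δ_2) = 32.
Hence σ_0 = 238/31, σ_1 = -104/31, σ_2 = 12/31, σ_3 = 478/93.

5.1398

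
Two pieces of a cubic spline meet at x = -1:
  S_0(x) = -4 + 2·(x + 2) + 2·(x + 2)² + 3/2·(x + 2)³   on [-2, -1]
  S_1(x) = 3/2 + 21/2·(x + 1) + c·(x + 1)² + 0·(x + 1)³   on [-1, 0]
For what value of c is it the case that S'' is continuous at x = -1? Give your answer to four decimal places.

S_0''(x) = 4 + 9·(x + 2), so S_0''(-1) = 13. On the right, S_1''(-1) = 2c, so c = 13/2.

6.5000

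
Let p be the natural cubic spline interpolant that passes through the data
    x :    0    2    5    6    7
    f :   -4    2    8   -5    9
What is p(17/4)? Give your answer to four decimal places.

Let M_i = p''(x_i). Step sizes h_i = 2, 3, 1, 1; slopes of the chords Δ_i = (y_(i+1) - y_i)/h_i = 3, 2, -13, 14.
  2·M_0 + 10·M_1 + 3·M_2 = 6(Δ_1 - Δ_0) = -6
  3·M_1 + 8·M_2 + 1·M_3 = 6(Δ_2 - Δ_1) = -90
  1·M_2 + 4·M_3 + 1·M_4 = 6(Δ_3 - Δ_2) = 162
Natural end conditions: M_0 = M_4 = 0.
Solving the tridiagonal system: M_0 = 0, M_1 = 690/137, M_2 = -2574/137, M_3 = 6192/137, M_4 = 0.
On [2, 5], p(x) = 2 + 871/137·(x - 2) + 345/137·(x - 2)² - 544/411·(x - 2)³.
With (x - 2) = 9/4: p(17/4) = 30637/2192.

13.9767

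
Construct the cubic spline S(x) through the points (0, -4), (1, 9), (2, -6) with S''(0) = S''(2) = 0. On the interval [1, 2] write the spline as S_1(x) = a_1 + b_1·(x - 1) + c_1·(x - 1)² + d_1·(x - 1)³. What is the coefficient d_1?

Put σ_i = S'' at the i-th knot. Here h = (1, 1) and Δ = (13, -15), so the interior equations h_(i-1)·σ_(i-1) + 2(h_(i-1)+h_i)·σ_i + h_i·σ_(i+1) = 6(Δ_i − Δ_(i-1)) read
  1·σ_0 + 4·σ_1 + 1·σ_2 = 6(Δ_1 - Δ_0) = -168
Natural end conditions: σ_0 = σ_2 = 0.
Solving: σ_0 = 0, σ_1 = -42, σ_2 = 0.
On [1, 2], with S_1(x) = a_1 + b_1·(x - 1) + c_1·(x - 1)² + d_1·(x - 1)³: c_1 = σ_1/2 = -21, d_1 = (σ_2 - σ_1)/(6h_1) = 7, b_1 = Δ_1 - h_1(2σ_1 + σ_2)/6 = -1.

7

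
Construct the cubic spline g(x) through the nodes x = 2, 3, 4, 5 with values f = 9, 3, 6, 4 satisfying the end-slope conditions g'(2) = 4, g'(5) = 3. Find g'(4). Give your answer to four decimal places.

0.8667

Put M_i = g'' at the i-th knot. Here h = (1, 1, 1) and Δ = (-6, 3, -2), so the interior equations h_(i-1)·M_(i-1) + 2(h_(i-1)+h_i)·M_i + h_i·M_(i+1) = 6(Δ_i − Δ_(i-1)) read
  1·M_0 + 4·M_1 + 1·M_2 = 6(Δ_1 - Δ_0) = 54
  1·M_1 + 4·M_2 + 1·M_3 = 6(Δ_2 - Δ_1) = -30
Clamped end conditions give two more equations: 2h_0·M_0 + h_0·M_1 = 6(Δ_0 - g'(2)) = -60 and h_2·M_2 + 2h_2·M_3 = 6(g'(5) - Δ_2) = 30.
Solving: M_0 = -676/15, M_1 = 452/15, M_2 = -322/15, M_3 = 386/15.
On [4, 5], g'(x) = b_2 + 2c_2·(x - 4) + 3d_2·(x - 4)² with b_2 = Δ_2 - h_2(2M_2 + M_3)/6 = 13/15, c_2 = M_2/2 = -161/15, d_2 = (M_3 - M_2)/(6h_2) = 118/15. So g'(4) = 13/15.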